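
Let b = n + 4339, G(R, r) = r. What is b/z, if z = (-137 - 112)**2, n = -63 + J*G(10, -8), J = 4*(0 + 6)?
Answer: 4084/62001 ≈ 0.065870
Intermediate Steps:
J = 24 (J = 4*6 = 24)
n = -255 (n = -63 + 24*(-8) = -63 - 192 = -255)
z = 62001 (z = (-249)**2 = 62001)
b = 4084 (b = -255 + 4339 = 4084)
b/z = 4084/62001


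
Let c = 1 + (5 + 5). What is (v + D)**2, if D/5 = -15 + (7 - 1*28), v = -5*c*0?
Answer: 32400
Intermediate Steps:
c = 11 (c = 1 + 10 = 11)
v = 0 (v = -5*11*0 = -55*0 = 0)
D = -180 (D = 5*(-15 + (7 - 1*28)) = 5*(-15 + (7 - 28)) = 5*(-15 - 21) = 5*(-36) = -180)
(v + D)**2 = (0 - 180)**2 = (-180)**2 = 32400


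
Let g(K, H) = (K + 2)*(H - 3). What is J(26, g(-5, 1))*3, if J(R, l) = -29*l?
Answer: -522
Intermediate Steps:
g(K, H) = (-3 + H)*(2 + K) (g(K, H) = (2 + K)*(-3 + H) = (-3 + H)*(2 + K))
J(26, g(-5, 1))*3 = -29*(-6 - 3*(-5) + 2*1 + 1*(-5))*3 = -29*(-6 + 15 + 2 - 5)*3 = -29*6*3 = -174*3 = -522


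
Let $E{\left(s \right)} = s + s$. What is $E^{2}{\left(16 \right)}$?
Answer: $1024$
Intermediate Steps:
$E{\left(s \right)} = 2 s$
$E^{2}{\left(16 \right)} = \left(2 \cdot 16\right)^{2} = 32^{2} = 1024$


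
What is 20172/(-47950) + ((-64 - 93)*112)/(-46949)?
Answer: -7421602/160800325 ≈ -0.046154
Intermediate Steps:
20172/(-47950) + ((-64 - 93)*112)/(-46949) = 20172*(-1/47950) - 157*112*(-1/46949) = -10086/23975 - 17584*(-1/46949) = -10086/23975 + 2512/6707 = -7421602/160800325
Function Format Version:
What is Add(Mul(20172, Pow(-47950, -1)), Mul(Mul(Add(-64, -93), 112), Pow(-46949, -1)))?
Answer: Rational(-7421602, 160800325) ≈ -0.046154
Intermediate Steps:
Add(Mul(20172, Pow(-47950, -1)), Mul(Mul(Add(-64, -93), 112), Pow(-46949, -1))) = Add(Mul(20172, Rational(-1, 47950)), Mul(Mul(-157, 112), Rational(-1, 46949))) = Add(Rational(-10086, 23975), Mul(-17584, Rational(-1, 46949))) = Add(Rational(-10086, 23975), Rational(2512, 6707)) = Rational(-7421602, 160800325)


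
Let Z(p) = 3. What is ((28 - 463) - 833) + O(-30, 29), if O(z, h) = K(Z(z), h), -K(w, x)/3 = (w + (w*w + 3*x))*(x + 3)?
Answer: -10772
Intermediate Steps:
K(w, x) = -3*(3 + x)*(w + w**2 + 3*x) (K(w, x) = -3*(w + (w*w + 3*x))*(x + 3) = -3*(w + (w**2 + 3*x))*(3 + x) = -3*(w + w**2 + 3*x)*(3 + x) = -3*(3 + x)*(w + w**2 + 3*x))
O(z, h) = -108 - 63*h - 9*h**2 (O(z, h) = -27*h - 9*3 - 9*3**2 - 9*h**2 - 3*3*h - 3*h*3**2 = -27*h - 27 - 9*9 - 9*h**2 - 9*h - 3*h*9 = -27*h - 27 - 81 - 9*h**2 - 9*h - 27*h = -108 - 63*h - 9*h**2)
((28 - 463) - 833) + O(-30, 29) = ((28 - 463) - 833) + (-108 - 63*29 - 9*29**2) = (-435 - 833) + (-108 - 1827 - 9*841) = -1268 + (-108 - 1827 - 7569) = -1268 - 9504 = -10772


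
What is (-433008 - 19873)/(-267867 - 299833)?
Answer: 452881/567700 ≈ 0.79775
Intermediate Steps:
(-433008 - 19873)/(-267867 - 299833) = -452881/(-567700) = -452881*(-1/567700) = 452881/567700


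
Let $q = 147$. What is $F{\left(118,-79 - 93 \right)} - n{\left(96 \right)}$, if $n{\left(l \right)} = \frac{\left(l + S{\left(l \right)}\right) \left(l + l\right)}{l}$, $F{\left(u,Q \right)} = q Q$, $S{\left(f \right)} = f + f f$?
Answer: $-44100$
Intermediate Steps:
$S{\left(f \right)} = f + f^{2}$
$F{\left(u,Q \right)} = 147 Q$
$n{\left(l \right)} = 2 l + 2 l \left(1 + l\right)$ ($n{\left(l \right)} = \frac{\left(l + l \left(1 + l\right)\right) \left(l + l\right)}{l} = \frac{\left(l + l \left(1 + l\right)\right) 2 l}{l} = \frac{2 l \left(l + l \left(1 + l\right)\right)}{l} = 2 l + 2 l \left(1 + l\right)$)
$F{\left(118,-79 - 93 \right)} - n{\left(96 \right)} = 147 \left(-79 - 93\right) - 2 \cdot 96 \left(2 + 96\right) = 147 \left(-172\right) - 2 \cdot 96 \cdot 98 = -25284 - 18816 = -44100$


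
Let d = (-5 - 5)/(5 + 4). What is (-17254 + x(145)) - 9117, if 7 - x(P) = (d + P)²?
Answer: -3812509/81 ≈ -47068.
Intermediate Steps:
d = -10/9 ≈ -1.1111
x(P) = 7 - (-10/9 + P)²
(-17254 + x(145)) - 9117 = (-17254 + (7 - (-10 + 9*145)²/81)) - 9117 = (-17254 + (7 - (-10 + 1305)²/81)) - 9117 = (-17254 + (7 - 1/81*1295²)) - 9117 = (-17254 + (7 - 1/81*1677025)) - 9117 = (-17254 + (7 - 1677025/81)) - 9117 = (-17254 - 1676458/81) - 9117 = -3074032/81 - 9117 = -3812509/81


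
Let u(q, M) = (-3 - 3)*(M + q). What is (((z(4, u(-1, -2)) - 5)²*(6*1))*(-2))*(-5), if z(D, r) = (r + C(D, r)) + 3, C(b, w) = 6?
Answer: 29040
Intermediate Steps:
u(q, M) = -6*M - 6*q (u(q, M) = -6*(M + q) = -6*M - 6*q)
z(D, r) = 9 + r (z(D, r) = (r + 6) + 3 = (6 + r) + 3 = 9 + r)
(((z(4, u(-1, -2)) - 5)²*(6*1))*(-2))*(-5) = ((((9 + (-6*(-2) - 6*(-1))) - 5)²*(6*1))*(-2))*(-5) = ((((9 + (12 + 6)) - 5)²*6)*(-2))*(-5) = ((((9 + 18) - 5)²*6)*(-2))*(-5) = (((27 - 5)²*6)*(-2))*(-5) = ((22²*6)*(-2))*(-5) = ((484*6)*(-2))*(-5) = (2904*(-2))*(-5) = -5808*(-5) = 29040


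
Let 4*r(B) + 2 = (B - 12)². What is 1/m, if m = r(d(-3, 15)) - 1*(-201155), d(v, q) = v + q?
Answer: 2/402309 ≈ 4.9713e-6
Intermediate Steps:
d(v, q) = q + v
r(B) = -½ + (-12 + B)²/4 (r(B) = -½ + (B - 12)²/4 = -½ + (-12 + B)²/4)
m = 402309/2 (m = (-½ + (-12 + (15 - 3))²/4) - 1*(-201155) = (-½ + (-12 + 12)²/4) + 201155 = (-½ + (¼)*0²) + 201155 = (-½ + (¼)*0) + 201155 = (-½ + 0) + 201155 = -½ + 201155 = 402309/2 ≈ 2.0115e+5)
1/m = 1/(402309/2) = 2/402309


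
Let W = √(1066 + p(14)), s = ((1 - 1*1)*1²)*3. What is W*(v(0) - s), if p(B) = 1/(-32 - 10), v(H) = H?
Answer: 0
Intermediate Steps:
p(B) = -1/42 (p(B) = 1/(-42) = -1/42)
s = 0 (s = ((1 - 1)*1)*3 = (0*1)*3 = 0*3 = 0)
W = √1880382/42 (W = √(1066 - 1/42) = √(44771/42) = √1880382/42 ≈ 32.649)
W*(v(0) - s) = (√1880382/42)*(0 - 1*0) = (√1880382/42)*(0 + 0) = (√1880382/42)*0 = 0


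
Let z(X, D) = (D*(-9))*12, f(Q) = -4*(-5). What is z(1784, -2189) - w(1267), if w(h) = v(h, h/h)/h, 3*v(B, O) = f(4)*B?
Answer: 709216/3 ≈ 2.3641e+5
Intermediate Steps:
f(Q) = 20
z(X, D) = -108*D (z(X, D) = -9*D*12 = -108*D)
v(B, O) = 20*B/3 (v(B, O) = (20*B)/3 = 20*B/3)
w(h) = 20/3 (w(h) = (20*h/3)/h = 20/3)
z(1784, -2189) - w(1267) = -108*(-2189) - 1*20/3 = 236412 - 20/3 = 709216/3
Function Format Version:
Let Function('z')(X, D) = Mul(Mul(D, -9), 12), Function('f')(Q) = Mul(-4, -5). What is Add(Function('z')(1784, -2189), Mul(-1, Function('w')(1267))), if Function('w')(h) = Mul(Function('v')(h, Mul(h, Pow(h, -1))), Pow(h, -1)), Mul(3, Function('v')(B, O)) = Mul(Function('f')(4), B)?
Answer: Rational(709216, 3) ≈ 2.3641e+5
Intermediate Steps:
Function('f')(Q) = 20
Function('z')(X, D) = Mul(-108, D) (Function('z')(X, D) = Mul(Mul(-9, D), 12) = Mul(-108, D))
Function('v')(B, O) = Mul(Rational(20, 3), B) (Function('v')(B, O) = Mul(Rational(1, 3), Mul(20, B)) = Mul(Rational(20, 3), B))
Function('w')(h) = Rational(20, 3) (Function('w')(h) = Mul(Mul(Rational(20, 3), h), Pow(h, -1)) = Rational(20, 3))
Add(Function('z')(1784, -2189), Mul(-1, Function('w')(1267))) = Add(Mul(-108, -2189), Mul(-1, Rational(20, 3))) = Add(236412, Rational(-20, 3)) = Rational(709216, 3)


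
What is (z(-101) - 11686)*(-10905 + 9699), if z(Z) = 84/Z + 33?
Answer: 1419506622/101 ≈ 1.4055e+7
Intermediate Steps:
z(Z) = 33 + 84/Z
(z(-101) - 11686)*(-10905 + 9699) = ((33 + 84/(-101)) - 11686)*(-10905 + 9699) = ((33 + 84*(-1/101)) - 11686)*(-1206) = ((33 - 84/101) - 11686)*(-1206) = (3249/101 - 11686)*(-1206) = -1177037/101*(-1206) = 1419506622/101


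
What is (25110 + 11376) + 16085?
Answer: 52571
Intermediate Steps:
(25110 + 11376) + 16085 = 36486 + 16085 = 52571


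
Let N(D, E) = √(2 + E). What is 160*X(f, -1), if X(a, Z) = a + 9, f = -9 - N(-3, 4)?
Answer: -160*√6 ≈ -391.92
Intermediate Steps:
f = -9 - √6 (f = -9 - √(2 + 4) = -9 - √6 ≈ -11.449)
X(a, Z) = 9 + a
160*X(f, -1) = 160*(9 + (-9 - √6)) = 160*(-√6) = -160*√6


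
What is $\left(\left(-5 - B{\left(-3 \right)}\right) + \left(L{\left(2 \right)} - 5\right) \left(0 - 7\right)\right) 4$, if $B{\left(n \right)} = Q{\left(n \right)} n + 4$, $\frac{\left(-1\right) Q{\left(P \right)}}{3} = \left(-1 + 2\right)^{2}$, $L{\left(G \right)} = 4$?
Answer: $-44$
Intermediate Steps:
$Q{\left(P \right)} = -3$ ($Q{\left(P \right)} = - 3 \left(-1 + 2\right)^{2} = - 3 \cdot 1^{2} = \left(-3\right) 1 = -3$)
$B{\left(n \right)} = 4 - 3 n$ ($B{\left(n \right)} = - 3 n + 4 = 4 - 3 n$)
$\left(\left(-5 - B{\left(-3 \right)}\right) + \left(L{\left(2 \right)} - 5\right) \left(0 - 7\right)\right) 4 = \left(\left(-5 - \left(4 - -9\right)\right) + \left(4 - 5\right) \left(0 - 7\right)\right) 4 = \left(\left(-5 - \left(4 + 9\right)\right) - -7\right) 4 = \left(\left(-5 - 13\right) + 7\right) 4 = \left(-18 + 7\right) 4 = \left(-11\right) 4 = -44$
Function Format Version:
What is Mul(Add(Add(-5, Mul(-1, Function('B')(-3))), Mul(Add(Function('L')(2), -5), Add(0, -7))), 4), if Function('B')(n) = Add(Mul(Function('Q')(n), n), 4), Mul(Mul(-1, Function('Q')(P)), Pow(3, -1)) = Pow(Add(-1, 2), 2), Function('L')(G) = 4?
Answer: -44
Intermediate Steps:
Function('Q')(P) = -3 (Function('Q')(P) = Mul(-3, Pow(Add(-1, 2), 2)) = Mul(-3, Pow(1, 2)) = Mul(-3, 1) = -3)
Function('B')(n) = Add(4, Mul(-3, n)) (Function('B')(n) = Add(Mul(-3, n), 4) = Add(4, Mul(-3, n)))
Mul(Add(Add(-5, Mul(-1, Function('B')(-3))), Mul(Add(Function('L')(2), -5), Add(0, -7))), 4) = Mul(Add(Add(-5, Mul(-1, Add(4, Mul(-3, -3)))), Mul(Add(4, -5), Add(0, -7))), 4) = Mul(Add(Add(-5, Mul(-1, Add(4, 9))), Mul(-1, -7)), 4) = Mul(Add(Add(-5, Mul(-1, 13)), 7), 4) = Mul(Add(Add(-5, -13), 7), 4) = Mul(Add(-18, 7), 4) = Mul(-11, 4) = -44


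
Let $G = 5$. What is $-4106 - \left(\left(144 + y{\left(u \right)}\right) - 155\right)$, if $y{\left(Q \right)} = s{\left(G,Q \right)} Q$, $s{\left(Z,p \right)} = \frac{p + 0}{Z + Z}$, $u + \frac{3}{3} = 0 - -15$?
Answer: $- \frac{20573}{5} \approx -4114.6$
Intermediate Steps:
$u = 14$ ($u = -1 + \left(0 - -15\right) = -1 + \left(0 + 15\right) = -1 + 15 = 14$)
$s{\left(Z,p \right)} = \frac{p}{2 Z}$
$y{\left(Q \right)} = \frac{Q^{2}}{10}$ ($y{\left(Q \right)} = \frac{Q}{2 \cdot 5} Q = \frac{1}{2} Q \frac{1}{5} Q = \frac{Q}{10} Q = \frac{Q^{2}}{10}$)
$-4106 - \left(\left(144 + y{\left(u \right)}\right) - 155\right) = -4106 - \left(\left(144 + \frac{14^{2}}{10}\right) - 155\right) = -4106 - \left(\left(144 + \frac{1}{10} \cdot 196\right) - 155\right) = -4106 - \left(\left(144 + \frac{98}{5}\right) - 155\right) = -4106 - \left(\frac{818}{5} - 155\right) = -4106 - \frac{43}{5} = - \frac{20573}{5}$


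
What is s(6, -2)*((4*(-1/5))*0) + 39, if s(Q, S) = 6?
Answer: 39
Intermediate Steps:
s(6, -2)*((4*(-1/5))*0) + 39 = 6*((4*(-1/5))*0) + 39 = 6*((4*(-1*⅕))*0) + 39 = 6*((4*(-⅕))*0) + 39 = 6*(-⅘*0) + 39 = 6*0 + 39 = 0 + 39 = 39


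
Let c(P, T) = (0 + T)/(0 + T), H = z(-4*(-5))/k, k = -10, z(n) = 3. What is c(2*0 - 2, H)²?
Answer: 1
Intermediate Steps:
H = -3/10 (H = 3/(-10) = 3*(-⅒) = -3/10 ≈ -0.30000)
c(P, T) = 1 (c(P, T) = T/T = 1)
c(2*0 - 2, H)² = 1² = 1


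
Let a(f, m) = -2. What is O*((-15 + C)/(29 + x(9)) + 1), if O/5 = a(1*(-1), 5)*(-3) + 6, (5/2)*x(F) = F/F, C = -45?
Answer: -3060/49 ≈ -62.449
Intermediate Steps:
x(F) = 2/5 (x(F) = 2*(F/F)/5 = (2/5)*1 = 2/5)
O = 60 (O = 5*(-2*(-3) + 6) = 5*(6 + 6) = 5*12 = 60)
O*((-15 + C)/(29 + x(9)) + 1) = 60*((-15 - 45)/(29 + 2/5) + 1) = 60*(-60/147/5 + 1) = 60*(-60*5/147 + 1) = 60*(-100/49 + 1) = 60*(-51/49) = -3060/49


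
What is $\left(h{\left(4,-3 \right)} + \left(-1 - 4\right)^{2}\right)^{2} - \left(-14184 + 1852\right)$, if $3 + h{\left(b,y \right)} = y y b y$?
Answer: $19728$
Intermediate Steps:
$h{\left(b,y \right)} = -3 + b y^{3}$ ($h{\left(b,y \right)} = -3 + y y b y = -3 + y^{2} b y = -3 + b y^{3}$)
$\left(h{\left(4,-3 \right)} + \left(-1 - 4\right)^{2}\right)^{2} - \left(-14184 + 1852\right) = \left(\left(-3 + 4 \left(-3\right)^{3}\right) + \left(-1 - 4\right)^{2}\right)^{2} - \left(-14184 + 1852\right) = \left(\left(-3 + 4 \left(-27\right)\right) + \left(-5\right)^{2}\right)^{2} - -12332 = \left(\left(-3 - 108\right) + 25\right)^{2} + 12332 = \left(-111 + 25\right)^{2} + 12332 = \left(-86\right)^{2} + 12332 = 7396 + 12332 = 19728$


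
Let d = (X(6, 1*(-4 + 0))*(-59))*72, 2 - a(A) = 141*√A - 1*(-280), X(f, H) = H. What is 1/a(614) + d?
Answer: 103053506539/6064825 - 141*√614/12129650 ≈ 16992.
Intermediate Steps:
a(A) = -278 - 141*√A (a(A) = 2 - (141*√A - 1*(-280)) = 2 - (141*√A + 280) = 2 - (280 + 141*√A) = 2 + (-280 - 141*√A) = -278 - 141*√A)
d = 16992 (d = ((1*(-4 + 0))*(-59))*72 = ((1*(-4))*(-59))*72 = -4*(-59)*72 = 236*72 = 16992)
1/a(614) + d = 1/(-278 - 141*√614) + 16992 = 16992 + 1/(-278 - 141*√614)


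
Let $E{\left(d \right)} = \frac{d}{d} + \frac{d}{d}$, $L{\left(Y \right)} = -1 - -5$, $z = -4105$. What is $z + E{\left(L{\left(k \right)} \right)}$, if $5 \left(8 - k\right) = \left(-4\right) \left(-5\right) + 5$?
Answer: $-4103$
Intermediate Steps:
$k = 3$ ($k = 8 - \frac{\left(-4\right) \left(-5\right) + 5}{5} = 8 - \frac{20 + 5}{5} = 8 - 5 = 3$)
$L{\left(Y \right)} = 4$ ($L{\left(Y \right)} = -1 + 5 = 4$)
$E{\left(d \right)} = 2$ ($E{\left(d \right)} = 1 + 1 = 2$)
$z + E{\left(L{\left(k \right)} \right)} = -4105 + 2 = -4103$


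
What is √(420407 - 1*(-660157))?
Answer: 2*√270141 ≈ 1039.5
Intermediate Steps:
√(420407 - 1*(-660157)) = √(420407 + 660157) = √1080564 = 2*√270141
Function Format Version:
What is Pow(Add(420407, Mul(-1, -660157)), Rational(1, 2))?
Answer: Mul(2, Pow(270141, Rational(1, 2))) ≈ 1039.5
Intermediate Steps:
Pow(Add(420407, Mul(-1, -660157)), Rational(1, 2)) = Pow(Add(420407, 660157), Rational(1, 2)) = Pow(1080564, Rational(1, 2)) = Mul(2, Pow(270141, Rational(1, 2)))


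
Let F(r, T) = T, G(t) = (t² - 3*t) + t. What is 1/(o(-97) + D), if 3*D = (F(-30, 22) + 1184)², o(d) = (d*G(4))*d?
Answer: 1/560084 ≈ 1.7854e-6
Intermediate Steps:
G(t) = t² - 2*t
o(d) = 8*d² (o(d) = (d*(4*(-2 + 4)))*d = (d*(4*2))*d = (d*8)*d = (8*d)*d = 8*d²)
D = 484812 (D = (22 + 1184)²/3 = (⅓)*1206² = (⅓)*1454436 = 484812)
1/(o(-97) + D) = 1/(8*(-97)² + 484812) = 1/(8*9409 + 484812) = 1/(75272 + 484812) = 1/560084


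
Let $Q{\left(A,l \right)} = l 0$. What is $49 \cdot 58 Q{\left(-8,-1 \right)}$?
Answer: $0$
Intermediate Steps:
$Q{\left(A,l \right)} = 0$
$49 \cdot 58 Q{\left(-8,-1 \right)} = 49 \cdot 58 \cdot 0 = 2842 \cdot 0 = 0$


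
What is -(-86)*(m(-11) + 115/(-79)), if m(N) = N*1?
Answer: -84624/79 ≈ -1071.2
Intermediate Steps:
m(N) = N
-(-86)*(m(-11) + 115/(-79)) = -(-86)*(-11 + 115/(-79)) = -(-86)*(-11 + 115*(-1/79)) = -(-86)*(-11 - 115/79) = -(-86)*(-984)/79 = -1*84624/79 = -84624/79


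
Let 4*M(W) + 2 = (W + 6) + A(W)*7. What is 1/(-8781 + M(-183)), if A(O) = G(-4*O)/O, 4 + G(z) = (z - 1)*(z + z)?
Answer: -732/13951709 ≈ -5.2467e-5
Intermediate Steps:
G(z) = -4 + 2*z*(-1 + z) (G(z) = -4 + (z - 1)*(z + z) = -4 + (-1 + z)*(2*z) = -4 + 2*z*(-1 + z))
A(O) = (-4 + 8*O + 32*O²)/O (A(O) = (-4 - (-8)*O + 2*(-4*O)²)/O = (-4 + 8*O + 2*(16*O²))/O = (-4 + 8*O + 32*O²)/O)
M(W) = 15 - 7/W + 225*W/4 (M(W) = -½ + ((W + 6) + (8 - 4/W + 32*W)*7)/4 = -½ + ((6 + W) + (56 - 28/W + 224*W))/4 = -½ + (62 - 28/W + 225*W)/4 = -½ + (31/2 - 7/W + 225*W/4) = 15 - 7/W + 225*W/4)
1/(-8781 + M(-183)) = 1/(-8781 + (15 - 7/(-183) + (225/4)*(-183))) = 1/(-8781 + (15 - 7*(-1/183) - 41175/4)) = 1/(-8781 + (15 + 7/183 - 41175/4)) = 1/(-8781 - 7524017/732) = 1/(-13951709/732) = -732/13951709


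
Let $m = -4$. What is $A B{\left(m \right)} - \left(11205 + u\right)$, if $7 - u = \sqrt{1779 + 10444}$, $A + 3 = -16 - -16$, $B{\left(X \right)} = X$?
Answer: $-11200 + \sqrt{12223} \approx -11089.0$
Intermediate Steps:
$A = -3$ ($A = -3 - 0 = -3 + \left(-16 + 16\right) = -3 + 0 = -3$)
$u = 7 - \sqrt{12223}$ ($u = 7 - \sqrt{1779 + 10444} = 7 - \sqrt{12223} \approx -103.56$)
$A B{\left(m \right)} - \left(11205 + u\right) = \left(-3\right) \left(-4\right) - \left(11205 + \left(7 - \sqrt{12223}\right)\right) = 12 - \left(11212 - \sqrt{12223}\right) = -11200 + \sqrt{12223}$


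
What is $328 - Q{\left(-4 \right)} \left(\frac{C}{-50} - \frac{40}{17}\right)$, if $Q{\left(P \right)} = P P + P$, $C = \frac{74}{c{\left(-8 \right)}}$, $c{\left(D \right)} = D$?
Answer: $\frac{300913}{850} \approx 354.02$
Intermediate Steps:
$C = - \frac{37}{4}$ ($C = \frac{74}{-8} = 74 \left(- \frac{1}{8}\right) = - \frac{37}{4} \approx -9.25$)
$Q{\left(P \right)} = P + P^{2}$ ($Q{\left(P \right)} = P^{2} + P = P + P^{2}$)
$328 - Q{\left(-4 \right)} \left(\frac{C}{-50} - \frac{40}{17}\right) = 328 - - 4 \left(1 - 4\right) \left(- \frac{37}{4 \left(-50\right)} - \frac{40}{17}\right) = 328 - \left(-4\right) \left(-3\right) \left(\left(- \frac{37}{4}\right) \left(- \frac{1}{50}\right) - \frac{40}{17}\right) = 328 - 12 \left(\frac{37}{200} - \frac{40}{17}\right) = 328 - 12 \left(- \frac{7371}{3400}\right) = 328 - - \frac{22113}{850} = 328 + \frac{22113}{850} = \frac{300913}{850}$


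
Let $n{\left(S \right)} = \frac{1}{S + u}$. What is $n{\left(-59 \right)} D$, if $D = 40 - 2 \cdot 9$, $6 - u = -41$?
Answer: $- \frac{11}{6} \approx -1.8333$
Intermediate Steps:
$u = 47$ ($u = 6 - -41 = 6 + 41 = 47$)
$n{\left(S \right)} = \frac{1}{47 + S}$ ($n{\left(S \right)} = \frac{1}{S + 47} = \frac{1}{47 + S}$)
$D = 22$ ($D = 40 - 18 = 22$)
$n{\left(-59 \right)} D = \frac{1}{47 - 59} \cdot 22 = \frac{1}{-12} \cdot 22 = \left(- \frac{1}{12}\right) 22 = - \frac{11}{6}$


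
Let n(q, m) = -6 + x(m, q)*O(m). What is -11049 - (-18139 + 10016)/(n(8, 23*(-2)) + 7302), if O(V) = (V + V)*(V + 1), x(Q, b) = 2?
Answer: -172091101/15576 ≈ -11048.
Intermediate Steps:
O(V) = 2*V*(1 + V) (O(V) = (2*V)*(1 + V) = 2*V*(1 + V))
n(q, m) = -6 + 4*m*(1 + m) (n(q, m) = -6 + 2*(2*m*(1 + m)) = -6 + 4*m*(1 + m))
-11049 - (-18139 + 10016)/(n(8, 23*(-2)) + 7302) = -11049 - (-18139 + 10016)/((-6 + 4*(23*(-2))*(1 + 23*(-2))) + 7302) = -11049 - (-8123)/((-6 + 4*(-46)*(1 - 46)) + 7302) = -11049 - (-8123)/((-6 + 4*(-46)*(-45)) + 7302) = -11049 - (-8123)/((-6 + 8280) + 7302) = -11049 - (-8123)/(8274 + 7302) = -11049 - (-8123)/15576 = -11049 - 1*(-8123/15576) = -11049 + 8123/15576 = -172091101/15576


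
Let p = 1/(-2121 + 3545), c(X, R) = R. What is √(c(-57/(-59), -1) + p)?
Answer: I*√126647/356 ≈ 0.99965*I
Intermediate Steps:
p = 1/1424 ≈ 0.00070225
√(c(-57/(-59), -1) + p) = √(-1 + 1/1424) = √(-1423/1424) = I*√126647/356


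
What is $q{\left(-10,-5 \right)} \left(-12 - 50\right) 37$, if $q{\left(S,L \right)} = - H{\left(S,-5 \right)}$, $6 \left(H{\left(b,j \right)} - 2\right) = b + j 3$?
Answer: $- \frac{14911}{3} \approx -4970.3$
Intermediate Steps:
$H{\left(b,j \right)} = 2 + \frac{j}{2} + \frac{b}{6}$ ($H{\left(b,j \right)} = 2 + \frac{b + j 3}{6} = 2 + \frac{b + 3 j}{6} = 2 + \left(\frac{j}{2} + \frac{b}{6}\right) = 2 + \frac{j}{2} + \frac{b}{6}$)
$q{\left(S,L \right)} = \frac{1}{2} - \frac{S}{6}$ ($q{\left(S,L \right)} = - (2 + \frac{1}{2} \left(-5\right) + \frac{S}{6}) = - (2 - \frac{5}{2} + \frac{S}{6}) = - (- \frac{1}{2} + \frac{S}{6}) = \frac{1}{2} - \frac{S}{6}$)
$q{\left(-10,-5 \right)} \left(-12 - 50\right) 37 = \left(\frac{1}{2} - - \frac{5}{3}\right) \left(-12 - 50\right) 37 = \left(\frac{1}{2} + \frac{5}{3}\right) \left(-12 - 50\right) 37 = \frac{13}{6} \left(-62\right) 37 = \left(- \frac{403}{3}\right) 37 = - \frac{14911}{3}$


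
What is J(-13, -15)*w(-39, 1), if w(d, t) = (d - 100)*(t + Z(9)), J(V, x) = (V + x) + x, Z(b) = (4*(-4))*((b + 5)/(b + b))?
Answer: -615631/9 ≈ -68404.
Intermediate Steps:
Z(b) = -8*(5 + b)/b (Z(b) = -16*(5 + b)/(2*b) = -16*(5 + b)*1/(2*b) = -8*(5 + b)/b)
J(V, x) = V + 2*x
w(d, t) = (-100 + d)*(-112/9 + t) (w(d, t) = (d - 100)*(t + (-8 - 40/9)) = (-100 + d)*(t + (-8 - 40*⅑)) = (-100 + d)*(t + (-8 - 40/9)) = (-100 + d)*(t - 112/9) = (-100 + d)*(-112/9 + t))
J(-13, -15)*w(-39, 1) = (-13 + 2*(-15))*(11200/9 - 100*1 - 112/9*(-39) - 39*1) = (-13 - 30)*(11200/9 - 100 + 1456/3 - 39) = -43*14317/9 = -615631/9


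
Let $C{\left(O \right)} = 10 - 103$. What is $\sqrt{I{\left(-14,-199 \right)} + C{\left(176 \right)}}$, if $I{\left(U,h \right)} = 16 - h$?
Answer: $\sqrt{122} \approx 11.045$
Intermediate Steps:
$C{\left(O \right)} = -93$ ($C{\left(O \right)} = 10 - 103 = -93$)
$\sqrt{I{\left(-14,-199 \right)} + C{\left(176 \right)}} = \sqrt{\left(16 - -199\right) - 93} = \sqrt{\left(16 + 199\right) - 93} = \sqrt{215 - 93} = \sqrt{122}$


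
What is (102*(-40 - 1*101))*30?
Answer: -431460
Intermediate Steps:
(102*(-40 - 1*101))*30 = (102*(-40 - 101))*30 = (102*(-141))*30 = -14382*30 = -431460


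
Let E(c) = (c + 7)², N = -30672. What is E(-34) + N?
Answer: -29943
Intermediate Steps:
E(c) = (7 + c)²
E(-34) + N = (7 - 34)² - 30672 = (-27)² - 30672 = 729 - 30672 = -29943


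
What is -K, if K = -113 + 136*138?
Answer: -18655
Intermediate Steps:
K = 18655 (K = -113 + 18768 = 18655)
-K = -1*18655 = -18655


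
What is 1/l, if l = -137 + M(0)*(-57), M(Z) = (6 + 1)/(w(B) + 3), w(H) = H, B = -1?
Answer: -2/673 ≈ -0.0029718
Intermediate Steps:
M(Z) = 7/2 (M(Z) = (6 + 1)/(-1 + 3) = 7/2)
l = -673/2 (l = -137 + (7/2)*(-57) = -137 - 399/2 = -673/2 ≈ -336.50)
1/l = 1/(-673/2) = -2/673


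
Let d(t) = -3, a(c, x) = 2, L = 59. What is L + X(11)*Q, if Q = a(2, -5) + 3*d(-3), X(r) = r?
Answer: -18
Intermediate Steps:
Q = -7 (Q = 2 + 3*(-3) = 2 - 9 = -7)
L + X(11)*Q = 59 + 11*(-7) = 59 - 77 = -18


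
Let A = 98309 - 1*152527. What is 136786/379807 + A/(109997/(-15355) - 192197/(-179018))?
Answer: 56607053249242149786/6358067174383877 ≈ 8903.2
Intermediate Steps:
A = -54218 (A = 98309 - 152527 = -54218)
136786/379807 + A/(109997/(-15355) - 192197/(-179018)) = 136786/379807 - 54218/(109997/(-15355) - 192197/(-179018)) = 136786*(1/379807) - 54218/(109997*(-1/15355) - 192197*(-1/179018)) = 136786/379807 - 54218/(-109997/15355 + 192197/179018) = 136786/379807 - 54218/(-16740258011/2748821390) = 136786/379807 - 54218*(-2748821390/16740258011) = 136786/379807 + 149035598123020/16740258011 = 56607053249242149786/6358067174383877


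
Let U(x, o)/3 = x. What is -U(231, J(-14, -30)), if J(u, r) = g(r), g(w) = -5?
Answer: -693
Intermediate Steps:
J(u, r) = -5
U(x, o) = 3*x
-U(231, J(-14, -30)) = -3*231 = -1*693 = -693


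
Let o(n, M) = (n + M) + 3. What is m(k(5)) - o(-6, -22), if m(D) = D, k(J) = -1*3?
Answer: 22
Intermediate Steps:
o(n, M) = 3 + M + n (o(n, M) = (M + n) + 3 = 3 + M + n)
k(J) = -3
m(k(5)) - o(-6, -22) = -3 - (3 - 22 - 6) = -3 - 1*(-25) = -3 + 25 = 22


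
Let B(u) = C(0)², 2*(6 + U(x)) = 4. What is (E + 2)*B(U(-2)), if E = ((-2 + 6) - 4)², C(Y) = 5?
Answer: 50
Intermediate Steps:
U(x) = -4 (U(x) = -6 + (½)*4 = -6 + 2 = -4)
E = 0 (E = (4 - 4)² = 0² = 0)
B(u) = 25 (B(u) = 5² = 25)
(E + 2)*B(U(-2)) = (0 + 2)*25 = 2*25 = 50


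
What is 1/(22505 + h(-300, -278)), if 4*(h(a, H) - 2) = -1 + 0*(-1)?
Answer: 4/90027 ≈ 4.4431e-5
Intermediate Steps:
h(a, H) = 7/4 (h(a, H) = 2 + (-1 + 0*(-1))/4 = 2 + (-1 + 0)/4 = 2 + (¼)*(-1) = 2 - ¼ = 7/4)
1/(22505 + h(-300, -278)) = 1/(22505 + 7/4) = 1/(90027/4) = 4/90027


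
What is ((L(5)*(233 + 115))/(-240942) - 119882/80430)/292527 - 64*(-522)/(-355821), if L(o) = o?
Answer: -751571244505436167/8004377676540831885 ≈ -0.093895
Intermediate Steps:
((L(5)*(233 + 115))/(-240942) - 119882/80430)/292527 - 64*(-522)/(-355821) = ((5*(233 + 115))/(-240942) - 119882/80430)/292527 - 64*(-522)/(-355821) = ((5*348)*(-1/240942) - 119882*1/80430)*(1/292527) + 33408*(-1/355821) = (1740*(-1/240942) - 8563/5745)*(1/292527) - 11136/118607 = (-290/40157 - 8563/5745)*(1/292527) - 11136/118607 = -345530441/230701965*1/292527 - 11136/118607 = -345530441/67486553715555 - 11136/118607 = -751571244505436167/8004377676540831885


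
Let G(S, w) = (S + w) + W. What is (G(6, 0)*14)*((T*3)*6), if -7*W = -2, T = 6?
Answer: 9504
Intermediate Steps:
W = 2/7 (W = -⅐*(-2) = 2/7 ≈ 0.28571)
G(S, w) = 2/7 + S + w (G(S, w) = (S + w) + 2/7 = 2/7 + S + w)
(G(6, 0)*14)*((T*3)*6) = ((2/7 + 6 + 0)*14)*((6*3)*6) = ((44/7)*14)*(18*6) = 88*108 = 9504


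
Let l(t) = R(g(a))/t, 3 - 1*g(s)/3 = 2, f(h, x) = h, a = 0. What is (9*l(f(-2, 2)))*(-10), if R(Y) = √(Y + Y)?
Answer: 45*√6 ≈ 110.23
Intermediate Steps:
g(s) = 3 (g(s) = 9 - 3*2 = 9 - 6 = 3)
R(Y) = √2*√Y (R(Y) = √(2*Y) = √2*√Y)
l(t) = √6/t (l(t) = (√2*√3)/t = √6/t)
(9*l(f(-2, 2)))*(-10) = (9*(√6/(-2)))*(-10) = (9*(√6*(-½)))*(-10) = (9*(-√6/2))*(-10) = -9*√6/2*(-10) = 45*√6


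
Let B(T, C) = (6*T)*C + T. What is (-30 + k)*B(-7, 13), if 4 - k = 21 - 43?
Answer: 2212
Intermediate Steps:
k = 26 (k = 4 - (21 - 43) = 4 - 1*(-22) = 4 + 22 = 26)
B(T, C) = T + 6*C*T (B(T, C) = 6*C*T + T = T + 6*C*T)
(-30 + k)*B(-7, 13) = (-30 + 26)*(-7*(1 + 6*13)) = -(-28)*(1 + 78) = -(-28)*79 = -4*(-553) = 2212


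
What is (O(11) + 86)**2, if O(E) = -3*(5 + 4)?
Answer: 3481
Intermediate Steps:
O(E) = -27 (O(E) = -3*9 = -27)
(O(11) + 86)**2 = (-27 + 86)**2 = 59**2 = 3481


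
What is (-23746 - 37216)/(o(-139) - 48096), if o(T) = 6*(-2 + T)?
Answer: 30481/24471 ≈ 1.2456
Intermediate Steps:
o(T) = -12 + 6*T
(-23746 - 37216)/(o(-139) - 48096) = (-23746 - 37216)/((-12 + 6*(-139)) - 48096) = -60962/((-12 - 834) - 48096) = -60962/(-846 - 48096) = -60962/(-48942) = -60962*(-1/48942) = 30481/24471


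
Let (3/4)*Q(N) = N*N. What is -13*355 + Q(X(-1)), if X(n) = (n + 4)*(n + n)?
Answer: -4567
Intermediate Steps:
X(n) = 2*n*(4 + n) (X(n) = (4 + n)*(2*n) = 2*n*(4 + n))
Q(N) = 4*N²/3 (Q(N) = 4*(N*N)/3 = 4*N²/3)
-13*355 + Q(X(-1)) = -13*355 + 4*(2*(-1)*(4 - 1))²/3 = -4615 + 4*(2*(-1)*3)²/3 = -4615 + (4/3)*(-6)² = -4615 + (4/3)*36 = -4615 + 48 = -4567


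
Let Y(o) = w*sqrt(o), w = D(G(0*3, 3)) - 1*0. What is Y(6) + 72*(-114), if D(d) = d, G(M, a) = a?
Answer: -8208 + 3*sqrt(6) ≈ -8200.7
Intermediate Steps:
w = 3 (w = 3 - 1*0 = 3 + 0 = 3)
Y(o) = 3*sqrt(o)
Y(6) + 72*(-114) = 3*sqrt(6) + 72*(-114) = 3*sqrt(6) - 8208 = -8208 + 3*sqrt(6)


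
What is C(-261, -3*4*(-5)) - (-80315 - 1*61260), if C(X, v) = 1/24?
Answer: 3397801/24 ≈ 1.4158e+5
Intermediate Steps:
C(X, v) = 1/24
C(-261, -3*4*(-5)) - (-80315 - 1*61260) = 1/24 - (-80315 - 1*61260) = 1/24 - (-80315 - 61260) = 1/24 - 1*(-141575) = 1/24 + 141575 = 3397801/24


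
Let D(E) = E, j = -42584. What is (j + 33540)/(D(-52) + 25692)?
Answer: -2261/6410 ≈ -0.35273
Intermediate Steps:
(j + 33540)/(D(-52) + 25692) = (-42584 + 33540)/(-52 + 25692) = -9044/25640 = -9044*1/25640 = -2261/6410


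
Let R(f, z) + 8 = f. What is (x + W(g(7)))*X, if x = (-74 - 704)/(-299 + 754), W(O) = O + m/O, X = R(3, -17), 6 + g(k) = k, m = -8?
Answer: 3963/91 ≈ 43.549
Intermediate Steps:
g(k) = -6 + k
R(f, z) = -8 + f
X = -5 (X = -8 + 3 = -5)
W(O) = O - 8/O
x = -778/455 ≈ -1.7099
(x + W(g(7)))*X = (-778/455 + ((-6 + 7) - 8/(-6 + 7)))*(-5) = (-778/455 + (1 - 8/1))*(-5) = (-778/455 + (1 - 8*1))*(-5) = (-778/455 + (1 - 8))*(-5) = (-778/455 - 7)*(-5) = -3963/455*(-5) = 3963/91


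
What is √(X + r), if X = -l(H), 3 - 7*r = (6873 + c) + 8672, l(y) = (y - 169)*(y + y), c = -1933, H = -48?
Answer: I*√1116031/7 ≈ 150.92*I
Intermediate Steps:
l(y) = 2*y*(-169 + y) (l(y) = (-169 + y)*(2*y) = 2*y*(-169 + y))
r = -13609/7 (r = 3/7 - ((6873 - 1933) + 8672)/7 = 3/7 - (4940 + 8672)/7 = 3/7 - ⅐*13612 = 3/7 - 13612/7 = -13609/7 ≈ -1944.1)
X = -20832 (X = -2*(-48)*(-169 - 48) = -2*(-48)*(-217) = -1*20832 = -20832)
√(X + r) = √(-20832 - 13609/7) = √(-159433/7) = I*√1116031/7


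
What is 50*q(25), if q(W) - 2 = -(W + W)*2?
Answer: -4900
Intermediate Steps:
q(W) = 2 - 4*W (q(W) = 2 - (W + W)*2 = 2 - 2*W*2 = 2 - 4*W)
50*q(25) = 50*(2 - 4*25) = 50*(2 - 100) = 50*(-98) = -4900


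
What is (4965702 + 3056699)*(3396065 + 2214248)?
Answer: 45008180621513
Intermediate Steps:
(4965702 + 3056699)*(3396065 + 2214248) = 8022401*5610313 = 45008180621513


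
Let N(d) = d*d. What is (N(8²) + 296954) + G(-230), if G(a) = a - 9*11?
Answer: 300721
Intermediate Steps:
N(d) = d²
G(a) = -99 + a (G(a) = a - 99 = -99 + a)
(N(8²) + 296954) + G(-230) = ((8²)² + 296954) + (-99 - 230) = (64² + 296954) - 329 = (4096 + 296954) - 329 = 301050 - 329 = 300721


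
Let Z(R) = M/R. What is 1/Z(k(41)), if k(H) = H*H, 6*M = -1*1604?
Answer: -5043/802 ≈ -6.2880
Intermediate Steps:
M = -802/3 (M = (-1*1604)/6 = (1/6)*(-1604) = -802/3 ≈ -267.33)
k(H) = H**2
Z(R) = -802/(3*R)
1/Z(k(41)) = 1/(-802/(3*(41**2))) = 1/(-802/3/1681) = 1/(-802/3*1/1681) = 1/(-802/5043) = -5043/802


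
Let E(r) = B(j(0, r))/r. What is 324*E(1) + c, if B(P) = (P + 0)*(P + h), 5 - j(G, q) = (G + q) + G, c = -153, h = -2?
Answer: 2439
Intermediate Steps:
j(G, q) = 5 - q - 2*G (j(G, q) = 5 - ((G + q) + G) = 5 - (q + 2*G) = 5 + (-q - 2*G) = 5 - q - 2*G)
B(P) = P*(-2 + P) (B(P) = (P + 0)*(P - 2) = P*(-2 + P))
E(r) = (3 - r)*(5 - r)/r (E(r) = ((5 - r - 2*0)*(-2 + (5 - r - 2*0)))/r = ((5 - r + 0)*(-2 + (5 - r + 0)))/r = ((5 - r)*(-2 + (5 - r)))/r = ((5 - r)*(3 - r))/r = ((3 - r)*(5 - r))/r = (3 - r)*(5 - r)/r)
324*E(1) + c = 324*(-8 + 1 + 15/1) - 153 = 324*(-8 + 1 + 15*1) - 153 = 324*(-8 + 1 + 15) - 153 = 324*8 - 153 = 2592 - 153 = 2439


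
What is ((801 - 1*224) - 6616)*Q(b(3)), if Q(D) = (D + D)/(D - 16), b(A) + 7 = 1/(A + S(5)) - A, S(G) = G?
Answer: -106018/23 ≈ -4609.5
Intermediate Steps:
b(A) = -7 + 1/(5 + A) - A (b(A) = -7 + (1/(A + 5) - A) = -7 + (1/(5 + A) - A) = -7 + 1/(5 + A) - A)
Q(D) = 2*D/(-16 + D) (Q(D) = (2*D)/(-16 + D) = 2*D/(-16 + D))
((801 - 1*224) - 6616)*Q(b(3)) = ((801 - 1*224) - 6616)*(2*((-34 - 1*3**2 - 12*3)/(5 + 3))/(-16 + (-34 - 1*3**2 - 12*3)/(5 + 3))) = ((801 - 224) - 6616)*(2*((-34 - 1*9 - 36)/8)/(-16 + (-34 - 1*9 - 36)/8)) = (577 - 6616)*(2*((-34 - 9 - 36)/8)/(-16 + (-34 - 9 - 36)/8)) = -12078*(1/8)*(-79)/(-16 + (1/8)*(-79)) = -12078*(-79)/(8*(-16 - 79/8)) = -12078*(-79)/(8*(-207/8)) = -12078*(-79)*(-8)/(8*207) = -6039*158/207 = -106018/23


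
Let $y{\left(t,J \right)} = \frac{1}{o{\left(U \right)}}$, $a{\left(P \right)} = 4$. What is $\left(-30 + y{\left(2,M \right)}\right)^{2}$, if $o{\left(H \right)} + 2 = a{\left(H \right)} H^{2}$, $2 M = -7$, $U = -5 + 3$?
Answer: $\frac{175561}{196} \approx 895.72$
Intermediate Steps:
$U = -2$
$M = - \frac{7}{2}$ ($M = \frac{1}{2} \left(-7\right) = - \frac{7}{2} \approx -3.5$)
$o{\left(H \right)} = -2 + 4 H^{2}$
$y{\left(t,J \right)} = \frac{1}{14}$ ($y{\left(t,J \right)} = \frac{1}{-2 + 4 \left(-2\right)^{2}} = \frac{1}{-2 + 4 \cdot 4} = \frac{1}{-2 + 16} = \frac{1}{14}$)
$\left(-30 + y{\left(2,M \right)}\right)^{2} = \left(-30 + \frac{1}{14}\right)^{2} = \left(- \frac{419}{14}\right)^{2} = \frac{175561}{196}$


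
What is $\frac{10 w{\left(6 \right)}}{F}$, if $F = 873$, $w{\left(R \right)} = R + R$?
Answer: $\frac{40}{291} \approx 0.13746$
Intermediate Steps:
$w{\left(R \right)} = 2 R$
$\frac{10 w{\left(6 \right)}}{F} = \frac{10 \cdot 2 \cdot 6}{873} = 10 \cdot 12 \cdot \frac{1}{873} = 120 \cdot \frac{1}{873} = \frac{40}{291}$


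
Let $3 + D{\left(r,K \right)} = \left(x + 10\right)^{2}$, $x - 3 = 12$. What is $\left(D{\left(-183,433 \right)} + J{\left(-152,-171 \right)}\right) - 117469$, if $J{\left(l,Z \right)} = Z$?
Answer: $-117018$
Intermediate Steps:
$x = 15$ ($x = 3 + 12 = 15$)
$D{\left(r,K \right)} = 622$ ($D{\left(r,K \right)} = -3 + \left(15 + 10\right)^{2} = -3 + 25^{2} = -3 + 625 = 622$)
$\left(D{\left(-183,433 \right)} + J{\left(-152,-171 \right)}\right) - 117469 = \left(622 - 171\right) - 117469 = 451 - 117469 = -117018$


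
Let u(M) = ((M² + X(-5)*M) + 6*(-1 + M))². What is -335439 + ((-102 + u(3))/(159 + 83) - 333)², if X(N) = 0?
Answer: -13205068587/58564 ≈ -2.2548e+5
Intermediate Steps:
u(M) = (-6 + M² + 6*M)² (u(M) = ((M² + 0*M) + 6*(-1 + M))² = ((M² + 0) + (-6 + 6*M))² = (M² + (-6 + 6*M))² = (-6 + M² + 6*M)²)
-335439 + ((-102 + u(3))/(159 + 83) - 333)² = -335439 + ((-102 + (-6 + 3² + 6*3)²)/(159 + 83) - 333)² = -335439 + ((-102 + (-6 + 9 + 18)²)/242 - 333)² = -335439 + ((-102 + 21²)*(1/242) - 333)² = -335439 + ((-102 + 441)*(1/242) - 333)² = -335439 + (339*(1/242) - 333)² = -335439 + (339/242 - 333)² = -335439 + (-80247/242)² = -335439 + 6439581009/58564 = -13205068587/58564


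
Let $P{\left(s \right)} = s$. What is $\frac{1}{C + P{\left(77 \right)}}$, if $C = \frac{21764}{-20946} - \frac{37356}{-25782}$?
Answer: $\frac{45002481}{3483635981} \approx 0.012918$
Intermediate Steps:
$C = \frac{18444944}{45002481}$ ($C = 21764 \left(- \frac{1}{20946}\right) - - \frac{6226}{4297} = - \frac{10882}{10473} + \frac{6226}{4297} = \frac{18444944}{45002481} \approx 0.40986$)
$\frac{1}{C + P{\left(77 \right)}} = \frac{1}{\frac{18444944}{45002481} + 77} = \frac{1}{\frac{3483635981}{45002481}} = \frac{45002481}{3483635981}$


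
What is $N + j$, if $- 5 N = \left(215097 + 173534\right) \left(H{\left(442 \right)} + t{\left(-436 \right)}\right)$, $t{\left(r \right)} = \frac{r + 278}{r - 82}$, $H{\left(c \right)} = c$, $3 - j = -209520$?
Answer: $- \frac{44249069182}{1295} \approx -3.4169 \cdot 10^{7}$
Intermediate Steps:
$j = 209523$ ($j = 3 - -209520 = 3 + 209520 = 209523$)
$t{\left(r \right)} = \frac{278 + r}{-82 + r}$
$N = - \frac{44520401467}{1295}$ ($N = - \frac{\left(215097 + 173534\right) \left(442 + \frac{278 - 436}{-82 - 436}\right)}{5} = - \frac{388631 \left(442 + \frac{1}{-518} \left(-158\right)\right)}{5} = - \frac{388631 \left(442 - - \frac{79}{259}\right)}{5} = - \frac{388631 \left(442 + \frac{79}{259}\right)}{5} = - \frac{388631 \cdot \frac{114557}{259}}{5} = \left(- \frac{1}{5}\right) \frac{44520401467}{259} = - \frac{44520401467}{1295} \approx -3.4379 \cdot 10^{7}$)
$N + j = - \frac{44520401467}{1295} + 209523 = - \frac{44249069182}{1295}$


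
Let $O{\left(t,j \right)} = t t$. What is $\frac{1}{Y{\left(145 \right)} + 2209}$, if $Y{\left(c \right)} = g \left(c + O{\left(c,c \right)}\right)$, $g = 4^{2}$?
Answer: $\frac{1}{340929} \approx 2.9332 \cdot 10^{-6}$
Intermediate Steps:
$g = 16$
$O{\left(t,j \right)} = t^{2}$
$Y{\left(c \right)} = 16 c + 16 c^{2}$ ($Y{\left(c \right)} = 16 \left(c + c^{2}\right) = 16 c + 16 c^{2}$)
$\frac{1}{Y{\left(145 \right)} + 2209} = \frac{1}{16 \cdot 145 \left(1 + 145\right) + 2209} = \frac{1}{16 \cdot 145 \cdot 146 + 2209} = \frac{1}{338720 + 2209} = \frac{1}{340929}$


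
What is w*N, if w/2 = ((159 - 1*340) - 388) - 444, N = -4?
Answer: 8104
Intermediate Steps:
w = -2026 (w = 2*(((159 - 1*340) - 388) - 444) = 2*(((159 - 340) - 388) - 444) = 2*((-181 - 388) - 444) = 2*(-569 - 444) = 2*(-1013) = -2026)
w*N = -2026*(-4) = 8104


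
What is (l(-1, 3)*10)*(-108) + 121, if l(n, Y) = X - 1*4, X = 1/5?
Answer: 4225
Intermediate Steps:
X = ⅕ ≈ 0.20000
l(n, Y) = -19/5 (l(n, Y) = ⅕ - 1*4 = ⅕ - 4 = -19/5)
(l(-1, 3)*10)*(-108) + 121 = -19/5*10*(-108) + 121 = -38*(-108) + 121 = 4104 + 121 = 4225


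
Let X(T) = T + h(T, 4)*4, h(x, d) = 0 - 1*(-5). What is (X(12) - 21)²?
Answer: 121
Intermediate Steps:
h(x, d) = 5 (h(x, d) = 0 + 5 = 5)
X(T) = 20 + T (X(T) = T + 5*4 = T + 20 = 20 + T)
(X(12) - 21)² = ((20 + 12) - 21)² = (32 - 21)² = 11² = 121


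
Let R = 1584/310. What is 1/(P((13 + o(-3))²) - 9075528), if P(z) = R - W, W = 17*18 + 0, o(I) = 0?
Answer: -155/1406753478 ≈ -1.1018e-7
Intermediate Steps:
R = 792/155 (R = 1584*(1/310) = 792/155 ≈ 5.1097)
W = 306 (W = 306 + 0 = 306)
P(z) = -46638/155 (P(z) = 792/155 - 1*306 = 792/155 - 306 = -46638/155)
1/(P((13 + o(-3))²) - 9075528) = 1/(-46638/155 - 9075528) = 1/(-1406753478/155) = -155/1406753478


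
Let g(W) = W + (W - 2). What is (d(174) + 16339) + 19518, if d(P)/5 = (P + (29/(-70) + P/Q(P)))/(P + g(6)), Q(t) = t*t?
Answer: 87359143/2436 ≈ 35862.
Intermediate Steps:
Q(t) = t**2
g(W) = -2 + 2*W (g(W) = W + (-2 + W) = -2 + 2*W)
d(P) = 5*(-29/70 + P + 1/P)/(10 + P) (d(P) = 5*((P + (29/(-70) + P/(P**2)))/(P + (-2 + 2*6))) = 5*((P + (29*(-1/70) + P/P**2))/(P + (-2 + 12))) = 5*((P + (-29/70 + 1/P))/(P + 10)) = 5*((-29/70 + P + 1/P)/(10 + P)) = 5*(-29/70 + P + 1/P)/(10 + P))
(d(174) + 16339) + 19518 = ((1/14)*(70 - 29*174 + 70*174**2)/(174*(10 + 174)) + 16339) + 19518 = ((1/14)*(1/174)*(70 - 5046 + 70*30276)/184 + 16339) + 19518 = ((1/14)*(1/174)*(1/184)*(70 - 5046 + 2119320) + 16339) + 19518 = ((1/14)*(1/174)*(1/184)*2114344 + 16339) + 19518 = (11491/2436 + 16339) + 19518 = 39813295/2436 + 19518 = 87359143/2436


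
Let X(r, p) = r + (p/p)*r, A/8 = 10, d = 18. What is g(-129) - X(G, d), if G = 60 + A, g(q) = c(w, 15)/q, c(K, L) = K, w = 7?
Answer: -36127/129 ≈ -280.05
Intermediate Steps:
A = 80 (A = 8*10 = 80)
g(q) = 7/q
G = 140 (G = 60 + 80 = 140)
X(r, p) = 2*r (X(r, p) = r + 1*r = r + r = 2*r)
g(-129) - X(G, d) = 7/(-129) - 2*140 = 7*(-1/129) - 1*280 = -7/129 - 280 = -36127/129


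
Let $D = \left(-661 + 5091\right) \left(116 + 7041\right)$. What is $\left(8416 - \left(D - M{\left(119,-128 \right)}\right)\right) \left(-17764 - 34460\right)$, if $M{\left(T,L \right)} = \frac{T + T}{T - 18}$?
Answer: $\frac{167190240313344}{101} \approx 1.6553 \cdot 10^{12}$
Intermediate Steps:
$M{\left(T,L \right)} = \frac{2 T}{-18 + T}$
$D = 31705510$ ($D = 4430 \cdot 7157 = 31705510$)
$\left(8416 - \left(D - M{\left(119,-128 \right)}\right)\right) \left(-17764 - 34460\right) = \left(8416 + \left(2 \cdot 119 \frac{1}{-18 + 119} - 31705510\right)\right) \left(-17764 - 34460\right) = \left(8416 - \left(31705510 - \frac{238}{101}\right)\right) \left(-52224\right) = \left(8416 + \left(\frac{238}{101} - 31705510\right)\right) \left(-52224\right) = \left(8416 - \frac{3202256272}{101}\right) \left(-52224\right) = \left(- \frac{3201406256}{101}\right) \left(-52224\right) = \frac{167190240313344}{101}$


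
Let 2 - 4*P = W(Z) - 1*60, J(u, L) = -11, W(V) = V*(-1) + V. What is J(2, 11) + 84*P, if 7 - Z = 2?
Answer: 1291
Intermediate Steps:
Z = 5 (Z = 7 - 1*2 = 7 - 2 = 5)
W(V) = 0 (W(V) = -V + V = 0)
P = 31/2 (P = ½ - (0 - 1*60)/4 = ½ - (0 - 60)/4 = ½ - ¼*(-60) = ½ + 15 = 31/2 ≈ 15.500)
J(2, 11) + 84*P = -11 + 84*(31/2) = -11 + 1302 = 1291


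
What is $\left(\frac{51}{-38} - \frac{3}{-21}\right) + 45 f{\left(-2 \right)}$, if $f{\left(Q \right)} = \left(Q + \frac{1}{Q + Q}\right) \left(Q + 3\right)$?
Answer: $- \frac{54503}{532} \approx -102.45$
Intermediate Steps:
$f{\left(Q \right)} = \left(3 + Q\right) \left(Q + \frac{1}{2 Q}\right)$ ($f{\left(Q \right)} = \left(Q + \frac{1}{2 Q}\right) \left(3 + Q\right) = \left(3 + Q\right) \left(Q + \frac{1}{2 Q}\right)$)
$\left(\frac{51}{-38} - \frac{3}{-21}\right) + 45 f{\left(-2 \right)} = \left(\frac{51}{-38} - \frac{3}{-21}\right) + 45 \left(\frac{1}{2} + \left(-2\right)^{2} + 3 \left(-2\right) + \frac{3}{2 \left(-2\right)}\right) = \left(51 \left(- \frac{1}{38}\right) - - \frac{1}{7}\right) + 45 \left(\frac{1}{2} + 4 - 6 + \frac{3}{2} \left(- \frac{1}{2}\right)\right) = \left(- \frac{51}{38} + \frac{1}{7}\right) + 45 \left(\frac{1}{2} + 4 - 6 - \frac{3}{4}\right) = - \frac{319}{266} + 45 \left(- \frac{9}{4}\right) = - \frac{319}{266} - \frac{405}{4} = - \frac{54503}{532}$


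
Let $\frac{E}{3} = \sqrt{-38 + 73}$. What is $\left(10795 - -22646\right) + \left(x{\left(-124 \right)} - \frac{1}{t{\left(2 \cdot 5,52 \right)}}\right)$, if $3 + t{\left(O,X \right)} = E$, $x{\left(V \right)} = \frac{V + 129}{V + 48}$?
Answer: $\frac{129617023}{3876} - \frac{\sqrt{35}}{102} \approx 33441.0$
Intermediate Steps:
$x{\left(V \right)} = \frac{129 + V}{48 + V}$
$E = 3 \sqrt{35}$ ($E = 3 \sqrt{-38 + 73} = 3 \sqrt{35} \approx 17.748$)
$t{\left(O,X \right)} = -3 + 3 \sqrt{35}$
$\left(10795 - -22646\right) + \left(x{\left(-124 \right)} - \frac{1}{t{\left(2 \cdot 5,52 \right)}}\right) = \left(10795 - -22646\right) + \left(\frac{129 - 124}{48 - 124} - \frac{1}{-3 + 3 \sqrt{35}}\right) = \left(10795 + 22646\right) + \left(\frac{1}{-76} \cdot 5 - \frac{1}{-3 + 3 \sqrt{35}}\right) = 33441 - \left(\frac{5}{76} + \frac{1}{-3 + 3 \sqrt{35}}\right) = \frac{2541511}{76} - \frac{1}{-3 + 3 \sqrt{35}}$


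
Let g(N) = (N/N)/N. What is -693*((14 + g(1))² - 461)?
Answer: 163548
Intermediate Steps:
g(N) = 1/N
-693*((14 + g(1))² - 461) = -693*((14 + 1/1)² - 461) = -693*((14 + 1)² - 461) = -693*(15² - 461) = -693*(225 - 461) = -693*(-236) = 163548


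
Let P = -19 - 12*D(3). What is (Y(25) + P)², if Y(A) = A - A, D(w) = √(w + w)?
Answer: 1225 + 456*√6 ≈ 2342.0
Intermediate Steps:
D(w) = √2*√w (D(w) = √(2*w) = √2*√w)
Y(A) = 0
P = -19 - 12*√6 (P = -19 - 12*√2*√3 = -19 - 12*√6 ≈ -48.394)
(Y(25) + P)² = (0 + (-19 - 12*√6))² = (-19 - 12*√6)²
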